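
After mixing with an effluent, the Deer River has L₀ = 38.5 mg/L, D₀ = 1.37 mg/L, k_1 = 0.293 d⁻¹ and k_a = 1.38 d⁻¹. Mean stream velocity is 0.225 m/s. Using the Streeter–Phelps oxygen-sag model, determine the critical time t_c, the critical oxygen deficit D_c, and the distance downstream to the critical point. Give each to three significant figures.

At the critical point dD/dt = 0, so k_1 L₀ e^(−k_1 t) = k_a D. Substituting D(t) from the Streeter–Phelps equation and solving for t gives
t_c = ln[(k_a/k_1)(1 − D₀(k_a−k_1)/(k_1 L₀))] / (k_a−k_1).
Here k_a−k_1 = 1.087 d⁻¹ and 1 − D₀(k_a−k_1)/(k_1 L₀) = 1 − 1.37×1.087/(0.293×38.5) = 0.8680, so
t_c = ln(4.710 × 0.8680) / 1.087 = 1.408 / 1.087 = 1.295 d.
D_c = (k_1/k_a) L₀ e^(−k_1 t_c) = (0.293/1.38) × 38.5 × e^(−0.293×1.295) = 0.2123 × 38.5 × 0.6842 = 5.593 mg/L.
x_c = v t_c = 0.225 m/s × 1.295 d × 86400 s/d = 25180 m ≈ 25.2 km.

t_c ≈ 1.30 d; D_c ≈ 5.59 mg/L; x_c ≈ 25.2 km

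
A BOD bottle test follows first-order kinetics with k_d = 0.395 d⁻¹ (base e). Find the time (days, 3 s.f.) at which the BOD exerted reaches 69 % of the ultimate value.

t ≈ 2.97 d

y/L₀ = 1 − e^(−k_d t) = 0.69 ⇒ e^(−k_d t) = 0.310
t = −ln(0.310) / 0.395 = 1.171 / 0.395 = 2.965 d.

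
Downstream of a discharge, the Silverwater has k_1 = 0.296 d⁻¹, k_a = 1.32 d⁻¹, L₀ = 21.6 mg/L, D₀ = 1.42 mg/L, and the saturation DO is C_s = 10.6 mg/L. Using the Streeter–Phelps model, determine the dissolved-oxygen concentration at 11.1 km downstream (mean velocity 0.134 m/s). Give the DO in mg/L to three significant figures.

DO ≈ 7.26 mg/L

Travel time t = x/v = 11.1 km / (0.134 m/s) = 11100 m / 0.134 m/s = 82840 s = 0.9587 d.
k_1 L₀/(k_a−k_1) = 0.296×21.6/(1.32−0.296) = 6.394/1.024 = 6.244 mg/L.
e^(−k_1 t) = e^(−0.296×0.9587) = 0.7529; e^(−k_a t) = e^(−1.32×0.9587) = 0.2821.
D = 6.244 × (0.7529 − 0.2821) + 1.42 × 0.2821 = 2.940 + 0.4006 = 3.340 mg/L.
DO = C_s − D = 10.6 − 3.340 = 7.260 mg/L.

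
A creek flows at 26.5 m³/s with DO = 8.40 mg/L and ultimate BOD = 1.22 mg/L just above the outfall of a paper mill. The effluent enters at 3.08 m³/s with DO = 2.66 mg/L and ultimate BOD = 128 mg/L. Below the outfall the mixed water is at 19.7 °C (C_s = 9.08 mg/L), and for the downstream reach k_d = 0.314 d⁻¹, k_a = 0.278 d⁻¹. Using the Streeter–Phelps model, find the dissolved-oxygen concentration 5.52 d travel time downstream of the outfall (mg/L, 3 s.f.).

DO ≈ 3.92 mg/L

Mixed DO = (26.5×8.40 + 3.08×2.66)/(26.5+3.08) = 230.8/29.58 = 7.802 mg/L.
Mixed L₀ = (26.5×1.22 + 3.08×128)/(29.58) = 426.6/29.58 = 14.42 mg/L.
Initial deficit D₀ = C_s − DO₀ = 9.08 − 7.802 = 1.278 mg/L.
D(5.52) = [0.314×14.42/(0.278−0.314)](e^(−0.314×5.52) − e^(−0.278×5.52)) + 1.278 e^(−0.278×5.52)
= -125.8 × (0.1767 − 0.2156) + 1.278 × 0.2156 = 5.162 mg/L.
DO = 9.08 − 5.162 = 3.918 mg/L.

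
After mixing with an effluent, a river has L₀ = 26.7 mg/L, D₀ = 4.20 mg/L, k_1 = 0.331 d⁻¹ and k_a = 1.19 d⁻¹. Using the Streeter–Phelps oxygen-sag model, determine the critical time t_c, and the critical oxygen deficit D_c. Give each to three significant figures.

t_c ≈ 0.879 d; D_c ≈ 5.55 mg/L

With k_a/k_1 = 3.595 and 1 − D₀(k_a−k_1)/(k_1 L₀) = 0.5918,
t_c = ln(3.595 × 0.5918) / (1.19 − 0.331) = ln(2.128) / 0.8590 = 0.7550/0.8590 = 0.8789 d.
D_c = (k_1/k_a) L₀ e^(−k_1 t_c) = (0.331/1.19) × 26.7 × e^(−0.331×0.8789) = 0.2782 × 26.7 × 0.7476 = 5.552 mg/L.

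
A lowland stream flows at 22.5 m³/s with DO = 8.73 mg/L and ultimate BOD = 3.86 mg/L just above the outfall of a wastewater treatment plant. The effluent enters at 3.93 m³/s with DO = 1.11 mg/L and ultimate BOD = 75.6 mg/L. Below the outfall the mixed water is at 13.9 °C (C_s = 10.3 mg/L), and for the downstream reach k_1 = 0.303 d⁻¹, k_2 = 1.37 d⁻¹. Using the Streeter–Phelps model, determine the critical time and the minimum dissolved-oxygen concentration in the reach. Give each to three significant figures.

Mixed DO = (22.5×8.73 + 3.93×1.11)/(22.5+3.93) = 200.8/26.43 = 7.597 mg/L.
Mixed L₀ = (22.5×3.86 + 3.93×75.6)/(26.43) = 384.0/26.43 = 14.53 mg/L.
Initial deficit D₀ = C_s − DO₀ = 10.3 − 7.597 = 2.703 mg/L.
t_c = (1/1.067) ln[(1.37/0.303)(1 − 2.703×1.067/(0.303×14.53))] = 0.9372 × ln(1.559) = 0.4161 d.
D_c = (0.303/1.37) × 14.53 × e^(−0.303×0.4161) = 0.2212 × 14.53 × 0.8815 = 2.832 mg/L.
Minimum DO = 10.3 − 2.832 = 7.468 mg/L.

t_c ≈ 0.416 d; minimum DO ≈ 7.47 mg/L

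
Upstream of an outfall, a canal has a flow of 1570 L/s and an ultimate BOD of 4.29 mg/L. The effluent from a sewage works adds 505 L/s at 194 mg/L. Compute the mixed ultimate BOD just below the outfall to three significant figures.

50.5 mg/L

Flow-weighted mixing: C = (Q_r C_r + Q_w C_w)/(Q_r + Q_w)
= (1570×4.29 + 505×194)/(1570 + 505) = 104700/2075 = 50.46 mg/L.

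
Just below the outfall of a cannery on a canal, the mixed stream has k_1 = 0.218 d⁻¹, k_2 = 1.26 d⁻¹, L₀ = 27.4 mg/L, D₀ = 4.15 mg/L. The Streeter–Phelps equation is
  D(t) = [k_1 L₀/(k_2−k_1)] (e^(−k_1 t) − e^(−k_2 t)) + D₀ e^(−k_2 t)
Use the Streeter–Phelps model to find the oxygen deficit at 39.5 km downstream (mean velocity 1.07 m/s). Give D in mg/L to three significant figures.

Travel time t = x/v = 39.5 km / (1.07 m/s) = 39500 m / 1.07 m/s = 36920 s = 0.4273 d.
k_1 L₀/(k_2−k_1) = 0.218×27.4/(1.26−0.218) = 5.973/1.042 = 5.732 mg/L.
e^(−k_1 t) = e^(−0.218×0.4273) = 0.9111; e^(−k_2 t) = e^(−1.26×0.4273) = 0.5837.
D = 5.732 × (0.9111 − 0.5837) + 4.15 × 0.5837 = 1.877 + 2.422 = 4.299 mg/L.

D ≈ 4.30 mg/L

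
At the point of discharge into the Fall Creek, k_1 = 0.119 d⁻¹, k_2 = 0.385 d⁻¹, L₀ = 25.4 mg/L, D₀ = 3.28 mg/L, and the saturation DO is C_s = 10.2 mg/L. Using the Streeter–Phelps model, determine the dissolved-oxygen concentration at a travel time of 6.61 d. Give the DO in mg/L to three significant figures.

DO ≈ 5.66 mg/L

k_1 L₀/(k_2−k_1) = 0.119×25.4/(0.385−0.119) = 3.023/0.2660 = 11.36 mg/L.
e^(−k_1 t) = e^(−0.119×6.610) = 0.4554; e^(−k_2 t) = e^(−0.385×6.610) = 0.07848.
D = 11.36 × (0.4554 − 0.07848) + 3.28 × 0.07848 = 4.283 + 0.2574 = 4.540 mg/L.
DO = C_s − D = 10.2 − 4.540 = 5.660 mg/L.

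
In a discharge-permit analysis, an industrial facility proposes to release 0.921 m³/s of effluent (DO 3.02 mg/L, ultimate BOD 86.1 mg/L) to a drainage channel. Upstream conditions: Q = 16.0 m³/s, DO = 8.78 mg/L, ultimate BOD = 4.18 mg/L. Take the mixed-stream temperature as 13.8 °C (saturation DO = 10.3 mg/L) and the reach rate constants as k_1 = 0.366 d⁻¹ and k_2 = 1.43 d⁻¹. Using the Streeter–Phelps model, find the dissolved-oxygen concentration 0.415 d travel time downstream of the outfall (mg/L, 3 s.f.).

Mixed DO = (16.0×8.78 + 0.921×3.02)/(16.0+0.921) = 143.3/16.92 = 8.466 mg/L.
Mixed L₀ = (16.0×4.18 + 0.921×86.1)/(16.92) = 146.2/16.92 = 8.639 mg/L.
Initial deficit D₀ = C_s − DO₀ = 10.3 − 8.466 = 1.834 mg/L.
D(0.415) = [0.366×8.639/(1.43−0.366)](e^(−0.366×0.415) − e^(−1.43×0.415)) + 1.834 e^(−1.43×0.415)
= 2.972 × (0.8591 − 0.5524) + 1.834 × 0.5524 = 1.924 mg/L.
DO = 10.3 − 1.924 = 8.376 mg/L.

DO ≈ 8.38 mg/L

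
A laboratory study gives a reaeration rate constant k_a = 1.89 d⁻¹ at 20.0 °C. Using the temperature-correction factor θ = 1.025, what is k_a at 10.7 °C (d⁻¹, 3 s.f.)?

k_a(T₂) = k_a(T₁) · θ^(T₂−T₁) = 1.89 × 1.025^(10.7−20.0)
= 1.89 × 1.025^-9.30 = 1.89 × 0.7948 = 1.502 d⁻¹.

k_a ≈ 1.50 d⁻¹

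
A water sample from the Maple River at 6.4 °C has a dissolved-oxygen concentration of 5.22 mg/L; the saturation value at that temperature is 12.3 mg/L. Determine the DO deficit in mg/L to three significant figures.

D ≈ 7.08 mg/L

D = C_s − C = 12.3 − 5.22 = 7.08 mg/L.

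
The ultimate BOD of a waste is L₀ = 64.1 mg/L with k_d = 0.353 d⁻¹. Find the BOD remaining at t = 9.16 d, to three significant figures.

L_t = L₀ e^(−k_d t) = 64.1 × e^(−0.353×9.16) = 64.1 × 0.03942 = 2.527 mg/L.

L ≈ 2.53 mg/L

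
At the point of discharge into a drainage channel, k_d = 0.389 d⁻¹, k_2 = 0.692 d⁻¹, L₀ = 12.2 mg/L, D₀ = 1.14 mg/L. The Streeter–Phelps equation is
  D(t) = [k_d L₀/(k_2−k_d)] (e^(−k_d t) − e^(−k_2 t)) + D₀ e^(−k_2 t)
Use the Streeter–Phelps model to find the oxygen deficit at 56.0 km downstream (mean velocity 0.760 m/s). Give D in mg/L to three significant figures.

D ≈ 3.19 mg/L

Travel time t = x/v = 56.0 km / (0.760 m/s) = 56000 m / 0.760 m/s = 73680 s = 0.8528 d.
k_d L₀/(k_2−k_d) = 0.389×12.2/(0.692−0.389) = 4.746/0.3030 = 15.66 mg/L.
e^(−k_d t) = e^(−0.389×0.8528) = 0.7177; e^(−k_2 t) = e^(−0.692×0.8528) = 0.5542.
D = 15.66 × (0.7177 − 0.5542) + 1.14 × 0.5542 = 2.560 + 0.6318 = 3.192 mg/L.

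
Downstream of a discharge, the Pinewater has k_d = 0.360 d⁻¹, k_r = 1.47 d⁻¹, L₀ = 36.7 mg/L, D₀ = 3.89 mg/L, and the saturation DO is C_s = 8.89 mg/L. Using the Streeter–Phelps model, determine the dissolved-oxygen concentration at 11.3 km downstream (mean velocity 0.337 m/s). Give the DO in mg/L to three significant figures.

DO ≈ 3.07 mg/L

Travel time t = x/v = 11.3 km / (0.337 m/s) = 11300 m / 0.337 m/s = 33530 s = 0.3881 d.
k_d L₀/(k_r−k_d) = 0.360×36.7/(1.47−0.360) = 13.21/1.110 = 11.90 mg/L.
e^(−k_d t) = e^(−0.360×0.3881) = 0.8696; e^(−k_r t) = e^(−1.47×0.3881) = 0.5652.
D = 11.90 × (0.8696 − 0.5652) + 3.89 × 0.5652 = 3.623 + 2.199 = 5.822 mg/L.
DO = C_s − D = 8.89 − 5.822 = 3.068 mg/L.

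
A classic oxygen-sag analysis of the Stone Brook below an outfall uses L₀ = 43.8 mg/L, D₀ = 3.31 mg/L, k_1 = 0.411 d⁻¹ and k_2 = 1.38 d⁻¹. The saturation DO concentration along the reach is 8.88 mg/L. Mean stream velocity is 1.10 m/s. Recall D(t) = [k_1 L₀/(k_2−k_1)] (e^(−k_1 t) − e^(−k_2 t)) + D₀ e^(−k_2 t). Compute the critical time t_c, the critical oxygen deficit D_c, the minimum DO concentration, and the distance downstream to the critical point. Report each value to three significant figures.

t_c ≈ 1.05 d; D_c ≈ 8.48 mg/L; min DO ≈ 0.399 mg/L; x_c ≈ 99.6 km

At the critical point dD/dt = 0, so k_1 L₀ e^(−k_1 t) = k_2 D. Substituting D(t) from the Streeter–Phelps equation and solving for t gives
t_c = ln[(k_2/k_1)(1 − D₀(k_2−k_1)/(k_1 L₀))] / (k_2−k_1).
Here k_2−k_1 = 0.9690 d⁻¹ and 1 − D₀(k_2−k_1)/(k_1 L₀) = 1 − 3.31×0.9690/(0.411×43.8) = 0.8218, so
t_c = ln(3.358 × 0.8218) / 0.9690 = 1.015 / 0.9690 = 1.047 d.
D_c = (k_1/k_2) L₀ e^(−k_1 t_c) = (0.411/1.38) × 43.8 × e^(−0.411×1.047) = 0.2978 × 43.8 × 0.6502 = 8.481 mg/L.
Minimum DO = C_s − D_c = 8.88 − 8.481 = 0.3987 mg/L.
x_c = v t_c = 1.10 m/s × 1.047 d × 86400 s/d = 99550 m ≈ 99.6 km.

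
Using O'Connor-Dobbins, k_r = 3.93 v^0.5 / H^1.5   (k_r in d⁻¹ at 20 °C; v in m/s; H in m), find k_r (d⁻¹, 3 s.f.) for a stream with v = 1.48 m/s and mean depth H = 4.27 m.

k_r ≈ 0.542 d⁻¹

k_r = 3.93 × 1.48^0.5 / 4.27^1.5 = 3.93 × 1.217 / 8.824 = 0.5419 d⁻¹.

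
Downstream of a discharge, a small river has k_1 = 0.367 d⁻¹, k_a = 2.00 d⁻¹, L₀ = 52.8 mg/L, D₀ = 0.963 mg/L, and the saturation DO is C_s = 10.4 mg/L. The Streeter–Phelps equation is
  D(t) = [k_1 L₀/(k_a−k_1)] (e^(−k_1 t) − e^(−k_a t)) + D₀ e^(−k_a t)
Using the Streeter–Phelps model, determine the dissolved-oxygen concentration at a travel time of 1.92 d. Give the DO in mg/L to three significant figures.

k_1 L₀/(k_a−k_1) = 0.367×52.8/(2.00−0.367) = 19.38/1.633 = 11.87 mg/L.
e^(−k_1 t) = e^(−0.367×1.920) = 0.4943; e^(−k_a t) = e^(−2.00×1.920) = 0.02149.
D = 11.87 × (0.4943 − 0.02149) + 0.963 × 0.02149 = 5.610 + 0.02070 = 5.631 mg/L.
DO = C_s − D = 10.4 − 5.631 = 4.769 mg/L.

DO ≈ 4.77 mg/L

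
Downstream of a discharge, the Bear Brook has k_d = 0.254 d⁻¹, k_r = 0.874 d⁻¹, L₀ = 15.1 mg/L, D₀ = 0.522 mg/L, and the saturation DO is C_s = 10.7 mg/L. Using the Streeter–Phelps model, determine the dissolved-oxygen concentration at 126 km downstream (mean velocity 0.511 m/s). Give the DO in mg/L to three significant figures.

Travel time t = x/v = 126 km / (0.511 m/s) = 126000 m / 0.511 m/s = 246600 s = 2.854 d.
k_d L₀/(k_r−k_d) = 0.254×15.1/(0.874−0.254) = 3.835/0.6200 = 6.186 mg/L.
e^(−k_d t) = e^(−0.254×2.854) = 0.4844; e^(−k_r t) = e^(−0.874×2.854) = 0.08255.
D = 6.186 × (0.4844 − 0.08255) + 0.522 × 0.08255 = 2.486 + 0.04309 = 2.529 mg/L.
DO = C_s − D = 10.7 − 2.529 = 8.171 mg/L.

DO ≈ 8.17 mg/L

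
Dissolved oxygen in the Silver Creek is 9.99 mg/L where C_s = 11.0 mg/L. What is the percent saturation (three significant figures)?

% saturation = C/C_s × 100 = 9.99/11.0 × 100 = 90.8 %.

90.8 % saturation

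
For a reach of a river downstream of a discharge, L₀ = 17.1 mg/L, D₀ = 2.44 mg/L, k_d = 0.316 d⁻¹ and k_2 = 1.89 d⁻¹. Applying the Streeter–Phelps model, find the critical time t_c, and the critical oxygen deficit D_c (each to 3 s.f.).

t_c ≈ 0.348 d; D_c ≈ 2.56 mg/L

t_c = [1/(k_2−k_d)] ln[(k_2/k_d)(1 − D₀(k_2−k_d)/(k_d L₀))]
= [1/(1.89−0.316)] ln[(1.89/0.316)(1 − 2.44×1.574/(0.316×17.1))]
= (1/1.574) ln[5.981 × 0.2893] = 0.6353 × ln(1.730) = 0.6353 × 0.5482 = 0.3483 d.
D_c = (k_d/k_2) L₀ e^(−k_d t_c) = (0.316/1.89) × 17.1 × e^(−0.316×0.3483) = 0.1672 × 17.1 × 0.8958 = 2.561 mg/L.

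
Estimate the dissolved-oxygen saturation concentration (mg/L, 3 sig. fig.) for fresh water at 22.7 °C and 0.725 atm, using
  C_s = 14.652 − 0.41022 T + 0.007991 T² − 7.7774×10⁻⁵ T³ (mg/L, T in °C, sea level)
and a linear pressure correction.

At sea level: C_s = 14.652 − 0.41022×22.7 + 0.007991×22.7² − 7.7774×10⁻⁵×22.7³ = 8.548 mg/L.
Pressure correction: C_s' = 8.548 × 0.725 = 6.197 mg/L.

C_s ≈ 6.20 mg/L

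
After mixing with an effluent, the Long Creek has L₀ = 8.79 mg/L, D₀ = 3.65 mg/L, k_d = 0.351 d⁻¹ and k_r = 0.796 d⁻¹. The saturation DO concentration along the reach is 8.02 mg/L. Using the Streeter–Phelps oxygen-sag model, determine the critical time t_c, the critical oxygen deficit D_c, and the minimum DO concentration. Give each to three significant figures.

t_c ≈ 0.160 d; D_c ≈ 3.66 mg/L; min DO ≈ 4.36 mg/L

With k_r/k_d = 2.268 and 1 − D₀(k_r−k_d)/(k_d L₀) = 0.4736,
t_c = ln(2.268 × 0.4736) / (0.796 − 0.351) = ln(1.074) / 0.4450 = 0.07132/0.4450 = 0.1603 d.
L(t_c) = L₀ e^(−k_d t_c) = 8.79 × 0.9453 = 8.309 mg/L, and at the critical point k_r D_c = k_d L, so D_c = (0.351/0.796) × 8.309 = 3.664 mg/L.
Minimum DO = C_s − D_c = 8.02 − 3.664 = 4.356 mg/L.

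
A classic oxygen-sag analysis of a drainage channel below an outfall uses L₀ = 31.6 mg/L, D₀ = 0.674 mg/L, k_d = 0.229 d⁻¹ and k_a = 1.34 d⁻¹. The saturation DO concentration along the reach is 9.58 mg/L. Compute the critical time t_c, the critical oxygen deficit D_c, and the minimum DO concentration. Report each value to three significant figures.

t_c ≈ 1.49 d; D_c ≈ 3.84 mg/L; min DO ≈ 5.74 mg/L

At the critical point dD/dt = 0, so k_d L₀ e^(−k_d t) = k_a D. Substituting D(t) from the Streeter–Phelps equation and solving for t gives
t_c = ln[(k_a/k_d)(1 − D₀(k_a−k_d)/(k_d L₀))] / (k_a−k_d).
Here k_a−k_d = 1.111 d⁻¹ and 1 − D₀(k_a−k_d)/(k_d L₀) = 1 − 0.674×1.111/(0.229×31.6) = 0.8965, so
t_c = ln(5.852 × 0.8965) / 1.111 = 1.657 / 1.111 = 1.492 d.
D_c = (k_d/k_a) L₀ e^(−k_d t_c) = (0.229/1.34) × 31.6 × e^(−0.229×1.492) = 0.1709 × 31.6 × 0.7106 = 3.837 mg/L.
Minimum DO = C_s − D_c = 9.58 − 3.837 = 5.743 mg/L.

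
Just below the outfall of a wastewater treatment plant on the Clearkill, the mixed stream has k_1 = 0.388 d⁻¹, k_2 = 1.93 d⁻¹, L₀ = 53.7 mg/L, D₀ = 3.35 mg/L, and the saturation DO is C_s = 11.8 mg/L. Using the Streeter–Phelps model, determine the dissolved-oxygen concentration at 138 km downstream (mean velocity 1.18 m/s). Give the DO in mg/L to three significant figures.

DO ≈ 4.55 mg/L

Travel time t = x/v = 138 km / (1.18 m/s) = 138000 m / 1.18 m/s = 116900 s = 1.354 d.
k_1 L₀/(k_2−k_1) = 0.388×53.7/(1.93−0.388) = 20.84/1.542 = 13.51 mg/L.
e^(−k_1 t) = e^(−0.388×1.354) = 0.5914; e^(−k_2 t) = e^(−1.93×1.354) = 0.07336.
D = 13.51 × (0.5914 − 0.07336) + 3.35 × 0.07336 = 7.000 + 0.2457 = 7.246 mg/L.
DO = C_s − D = 11.8 − 7.246 = 4.554 mg/L.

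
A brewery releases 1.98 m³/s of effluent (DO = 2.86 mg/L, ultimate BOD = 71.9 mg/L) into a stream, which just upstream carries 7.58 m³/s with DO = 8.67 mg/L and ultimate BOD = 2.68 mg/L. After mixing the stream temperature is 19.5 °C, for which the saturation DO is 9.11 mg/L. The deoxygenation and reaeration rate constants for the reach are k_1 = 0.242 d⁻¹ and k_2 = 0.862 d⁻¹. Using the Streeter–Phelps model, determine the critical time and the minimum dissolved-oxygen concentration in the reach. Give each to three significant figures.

Mixed DO = (7.58×8.67 + 1.98×2.86)/(7.58+1.98) = 71.38/9.560 = 7.467 mg/L.
Mixed L₀ = (7.58×2.68 + 1.98×71.9)/(9.560) = 162.7/9.560 = 17.02 mg/L.
Initial deficit D₀ = C_s − DO₀ = 9.11 − 7.467 = 1.643 mg/L.
t_c = (1/0.6200) ln[(0.862/0.242)(1 − 1.643×0.6200/(0.242×17.02))] = 1.613 × ln(2.681) = 1.590 d.
D_c = (0.242/0.862) × 17.02 × e^(−0.242×1.590) = 0.2807 × 17.02 × 0.6805 = 3.251 mg/L.
Minimum DO = 9.11 − 3.251 = 5.859 mg/L.

t_c ≈ 1.59 d; minimum DO ≈ 5.86 mg/L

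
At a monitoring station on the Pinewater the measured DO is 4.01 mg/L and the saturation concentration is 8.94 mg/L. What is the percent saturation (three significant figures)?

% saturation = C/C_s × 100 = 4.01/8.94 × 100 = 44.9 %.

44.9 % saturation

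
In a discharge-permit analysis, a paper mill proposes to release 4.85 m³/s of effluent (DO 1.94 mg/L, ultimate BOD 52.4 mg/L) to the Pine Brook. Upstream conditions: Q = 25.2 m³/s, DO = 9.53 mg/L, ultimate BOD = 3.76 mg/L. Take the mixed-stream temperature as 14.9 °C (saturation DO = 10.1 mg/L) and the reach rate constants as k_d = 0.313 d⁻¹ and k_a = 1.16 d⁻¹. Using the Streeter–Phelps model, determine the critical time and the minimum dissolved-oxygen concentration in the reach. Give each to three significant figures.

t_c ≈ 0.907 d; minimum DO ≈ 7.74 mg/L

Mixed DO = (25.2×9.53 + 4.85×1.94)/(25.2+4.85) = 249.6/30.05 = 8.305 mg/L.
Mixed L₀ = (25.2×3.76 + 4.85×52.4)/(30.05) = 348.9/30.05 = 11.61 mg/L.
Initial deficit D₀ = C_s − DO₀ = 10.1 − 8.305 = 1.795 mg/L.
t_c = (1/0.8470) ln[(1.16/0.313)(1 − 1.795×0.8470/(0.313×11.61))] = 1.181 × ln(2.156) = 0.9068 d.
D_c = (0.313/1.16) × 11.61 × e^(−0.313×0.9068) = 0.2698 × 11.61 × 0.7529 = 2.359 mg/L.
Minimum DO = 10.1 − 2.359 = 7.741 mg/L.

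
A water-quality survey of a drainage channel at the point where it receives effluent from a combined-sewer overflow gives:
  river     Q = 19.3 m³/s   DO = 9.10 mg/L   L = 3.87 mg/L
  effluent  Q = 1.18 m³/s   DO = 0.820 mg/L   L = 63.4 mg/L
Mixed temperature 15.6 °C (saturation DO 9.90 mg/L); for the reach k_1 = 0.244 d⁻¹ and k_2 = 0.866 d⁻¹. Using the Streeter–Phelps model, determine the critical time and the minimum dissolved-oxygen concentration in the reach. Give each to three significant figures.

t_c ≈ 1.09 d; minimum DO ≈ 8.32 mg/L

Mixed DO = (19.3×9.10 + 1.18×0.820)/(19.3+1.18) = 176.6/20.48 = 8.623 mg/L.
Mixed L₀ = (19.3×3.87 + 1.18×63.4)/(20.48) = 149.5/20.48 = 7.300 mg/L.
Initial deficit D₀ = C_s − DO₀ = 9.90 − 8.623 = 1.277 mg/L.
t_c = (1/0.6220) ln[(0.866/0.244)(1 − 1.277×0.6220/(0.244×7.300))] = 1.608 × ln(1.966) = 1.087 d.
D_c = (0.244/0.866) × 7.300 × e^(−0.244×1.087) = 0.2818 × 7.300 × 0.7670 = 1.578 mg/L.
Minimum DO = 9.90 − 1.578 = 8.322 mg/L.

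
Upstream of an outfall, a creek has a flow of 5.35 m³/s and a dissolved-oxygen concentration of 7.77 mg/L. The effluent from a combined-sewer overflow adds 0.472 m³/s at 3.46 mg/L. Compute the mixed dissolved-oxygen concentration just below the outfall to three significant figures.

7.42 mg/L

Flow-weighted mixing: C = (Q_r C_r + Q_w C_w)/(Q_r + Q_w)
= (5.35×7.77 + 0.472×3.46)/(5.35 + 0.472) = 43.20/5.822 = 7.421 mg/L.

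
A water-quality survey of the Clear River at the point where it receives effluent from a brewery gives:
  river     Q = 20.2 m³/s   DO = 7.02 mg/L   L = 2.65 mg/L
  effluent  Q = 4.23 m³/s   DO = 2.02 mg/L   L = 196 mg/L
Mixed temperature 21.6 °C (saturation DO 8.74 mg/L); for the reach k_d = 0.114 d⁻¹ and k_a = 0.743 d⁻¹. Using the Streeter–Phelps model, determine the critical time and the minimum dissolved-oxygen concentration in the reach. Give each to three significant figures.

Mixed DO = (20.2×7.02 + 4.23×2.02)/(20.2+4.23) = 150.3/24.43 = 6.154 mg/L.
Mixed L₀ = (20.2×2.65 + 4.23×196)/(24.43) = 882.6/24.43 = 36.13 mg/L.
Initial deficit D₀ = C_s − DO₀ = 8.74 − 6.154 = 2.586 mg/L.
t_c = (1/0.6290) ln[(0.743/0.114)(1 − 2.586×0.6290/(0.114×36.13))] = 1.590 × ln(3.944) = 2.181 d.
D_c = (0.114/0.743) × 36.13 × e^(−0.114×2.181) = 0.1534 × 36.13 × 0.7798 = 4.323 mg/L.
Minimum DO = 8.74 − 4.323 = 4.417 mg/L.

t_c ≈ 2.18 d; minimum DO ≈ 4.42 mg/L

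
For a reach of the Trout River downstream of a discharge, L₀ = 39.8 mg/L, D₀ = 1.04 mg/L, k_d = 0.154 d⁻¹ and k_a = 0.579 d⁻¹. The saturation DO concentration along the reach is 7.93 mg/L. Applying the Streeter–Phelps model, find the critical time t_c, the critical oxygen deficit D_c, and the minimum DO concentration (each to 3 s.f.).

With k_a/k_d = 3.760 and 1 − D₀(k_a−k_d)/(k_d L₀) = 0.9279,
t_c = ln(3.760 × 0.9279) / (0.579 − 0.154) = ln(3.489) / 0.4250 = 1.250/0.4250 = 2.940 d.
L(t_c) = L₀ e^(−k_d t_c) = 39.8 × 0.6359 = 25.31 mg/L, and at the critical point k_a D_c = k_d L, so D_c = (0.154/0.579) × 25.31 = 6.731 mg/L.
Minimum DO = C_s − D_c = 7.93 − 6.731 = 1.199 mg/L.

t_c ≈ 2.94 d; D_c ≈ 6.73 mg/L; min DO ≈ 1.20 mg/L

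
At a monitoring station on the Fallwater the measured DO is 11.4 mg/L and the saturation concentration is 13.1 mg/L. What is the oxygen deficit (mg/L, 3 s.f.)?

D ≈ 1.70 mg/L

D = C_s − C = 13.1 − 11.4 = 1.70 mg/L.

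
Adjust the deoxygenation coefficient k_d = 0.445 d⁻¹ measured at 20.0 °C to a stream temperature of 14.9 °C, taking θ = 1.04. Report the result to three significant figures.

k_d ≈ 0.364 d⁻¹

k_d(T₂) = k_d(T₁) · θ^(T₂−T₁) = 0.445 × 1.04^(14.9−20.0)
= 0.445 × 1.04^-5.10 = 0.445 × 0.8187 = 0.3643 d⁻¹.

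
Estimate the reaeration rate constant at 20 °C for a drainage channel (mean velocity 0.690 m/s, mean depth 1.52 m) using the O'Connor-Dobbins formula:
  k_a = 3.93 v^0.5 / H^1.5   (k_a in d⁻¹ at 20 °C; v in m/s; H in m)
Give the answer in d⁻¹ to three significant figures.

k_a = 3.93 × 0.690^0.5 / 1.52^1.5 = 3.93 × 0.8307 / 1.874 = 1.742 d⁻¹.

k_a ≈ 1.74 d⁻¹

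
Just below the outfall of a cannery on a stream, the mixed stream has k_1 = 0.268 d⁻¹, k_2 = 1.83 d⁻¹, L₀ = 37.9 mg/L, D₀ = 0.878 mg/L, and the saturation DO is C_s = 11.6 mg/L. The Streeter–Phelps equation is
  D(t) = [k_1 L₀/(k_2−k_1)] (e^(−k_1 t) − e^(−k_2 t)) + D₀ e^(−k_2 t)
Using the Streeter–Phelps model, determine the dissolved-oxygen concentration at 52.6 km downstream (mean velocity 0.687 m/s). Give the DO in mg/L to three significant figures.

DO ≈ 7.58 mg/L

Travel time t = x/v = 52.6 km / (0.687 m/s) = 52600 m / 0.687 m/s = 76560 s = 0.8862 d.
k_1 L₀/(k_2−k_1) = 0.268×37.9/(1.83−0.268) = 10.16/1.562 = 6.503 mg/L.
e^(−k_1 t) = e^(−0.268×0.8862) = 0.7886; e^(−k_2 t) = e^(−1.83×0.8862) = 0.1976.
D = 6.503 × (0.7886 − 0.1976) + 0.878 × 0.1976 = 3.843 + 0.1735 = 4.017 mg/L.
DO = C_s − D = 11.6 − 4.017 = 7.583 mg/L.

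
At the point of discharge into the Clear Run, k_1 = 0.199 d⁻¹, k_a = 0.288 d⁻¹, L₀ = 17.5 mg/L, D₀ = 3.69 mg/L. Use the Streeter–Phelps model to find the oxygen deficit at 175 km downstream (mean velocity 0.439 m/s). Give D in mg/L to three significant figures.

Travel time t = x/v = 175 km / (0.439 m/s) = 175000 m / 0.439 m/s = 398600 s = 4.614 d.
k_1 L₀/(k_a−k_1) = 0.199×17.5/(0.288−0.199) = 3.483/0.08900 = 39.13 mg/L.
e^(−k_1 t) = e^(−0.199×4.614) = 0.3993; e^(−k_a t) = e^(−0.288×4.614) = 0.2648.
D = 39.13 × (0.3993 − 0.2648) + 3.69 × 0.2648 = 5.261 + 0.9771 = 6.238 mg/L.

D ≈ 6.24 mg/L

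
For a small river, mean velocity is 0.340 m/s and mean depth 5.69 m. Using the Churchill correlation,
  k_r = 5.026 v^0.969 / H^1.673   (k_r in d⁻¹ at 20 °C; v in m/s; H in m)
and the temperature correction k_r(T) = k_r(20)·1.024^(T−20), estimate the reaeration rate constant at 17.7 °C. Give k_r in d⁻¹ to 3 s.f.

k_r ≈ 0.0912 d⁻¹

k_r(20) = 5.026 × 0.340^0.969 / 5.69^1.673 = 5.026 × 0.3516 / 18.34 = 0.09637 d⁻¹.
k_r(17.7) = 0.09637 × 1.024^(17.7−20) = 0.09637 × 0.9469 = 0.09125 d⁻¹.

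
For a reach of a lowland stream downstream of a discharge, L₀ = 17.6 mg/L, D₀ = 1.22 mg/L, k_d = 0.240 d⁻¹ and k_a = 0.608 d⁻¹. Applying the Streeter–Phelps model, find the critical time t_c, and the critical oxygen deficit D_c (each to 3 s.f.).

With k_a/k_d = 2.533 and 1 − D₀(k_a−k_d)/(k_d L₀) = 0.8937,
t_c = ln(2.533 × 0.8937) / (0.608 − 0.240) = ln(2.264) / 0.3680 = 0.8172/0.3680 = 2.221 d.
L(t_c) = L₀ e^(−k_d t_c) = 17.6 × 0.5869 = 10.33 mg/L, and at the critical point k_a D_c = k_d L, so D_c = (0.240/0.608) × 10.33 = 4.077 mg/L.

t_c ≈ 2.22 d; D_c ≈ 4.08 mg/L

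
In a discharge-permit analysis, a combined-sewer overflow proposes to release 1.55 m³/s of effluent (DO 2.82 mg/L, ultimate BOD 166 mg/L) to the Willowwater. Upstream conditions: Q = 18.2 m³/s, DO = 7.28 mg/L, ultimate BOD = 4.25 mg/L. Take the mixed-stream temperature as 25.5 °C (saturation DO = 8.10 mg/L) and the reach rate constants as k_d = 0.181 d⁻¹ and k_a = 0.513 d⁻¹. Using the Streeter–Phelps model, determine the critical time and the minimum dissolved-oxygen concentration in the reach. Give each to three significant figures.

Mixed DO = (18.2×7.28 + 1.55×2.82)/(18.2+1.55) = 136.9/19.75 = 6.930 mg/L.
Mixed L₀ = (18.2×4.25 + 1.55×166)/(19.75) = 334.6/19.75 = 16.94 mg/L.
Initial deficit D₀ = C_s − DO₀ = 8.10 − 6.930 = 1.170 mg/L.
t_c = (1/0.3320) ln[(0.513/0.181)(1 − 1.170×0.3320/(0.181×16.94))] = 3.012 × ln(2.475) = 2.730 d.
D_c = (0.181/0.513) × 16.94 × e^(−0.181×2.730) = 0.3528 × 16.94 × 0.6101 = 3.647 mg/L.
Minimum DO = 8.10 − 3.647 = 4.453 mg/L.

t_c ≈ 2.73 d; minimum DO ≈ 4.45 mg/L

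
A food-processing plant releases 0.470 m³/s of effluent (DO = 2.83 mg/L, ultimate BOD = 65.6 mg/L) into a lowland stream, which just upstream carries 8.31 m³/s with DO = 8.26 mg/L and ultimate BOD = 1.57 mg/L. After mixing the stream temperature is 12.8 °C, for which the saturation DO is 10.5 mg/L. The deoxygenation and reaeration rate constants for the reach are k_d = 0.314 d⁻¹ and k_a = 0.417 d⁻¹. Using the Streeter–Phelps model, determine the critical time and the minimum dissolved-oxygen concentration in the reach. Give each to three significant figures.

Mixed DO = (8.31×8.26 + 0.470×2.83)/(8.31+0.470) = 69.97/8.780 = 7.969 mg/L.
Mixed L₀ = (8.31×1.57 + 0.470×65.6)/(8.780) = 43.88/8.780 = 4.998 mg/L.
Initial deficit D₀ = C_s − DO₀ = 10.5 − 7.969 = 2.531 mg/L.
t_c = (1/0.1030) ln[(0.417/0.314)(1 − 2.531×0.1030/(0.314×4.998))] = 9.709 × ln(1.107) = 0.9907 d.
D_c = (0.314/0.417) × 4.998 × e^(−0.314×0.9907) = 0.7530 × 4.998 × 0.7326 = 2.757 mg/L.
Minimum DO = 10.5 − 2.757 = 7.743 mg/L.

t_c ≈ 0.991 d; minimum DO ≈ 7.74 mg/L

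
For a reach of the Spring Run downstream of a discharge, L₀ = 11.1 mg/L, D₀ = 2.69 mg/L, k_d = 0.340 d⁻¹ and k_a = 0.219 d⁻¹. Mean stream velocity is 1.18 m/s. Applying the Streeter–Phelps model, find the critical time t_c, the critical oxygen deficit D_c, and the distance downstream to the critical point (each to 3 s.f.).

t_c = [1/(k_a−k_d)] ln[(k_a/k_d)(1 − D₀(k_a−k_d)/(k_d L₀))]
= [1/(0.219−0.340)] ln[(0.219/0.340)(1 − 2.69×-0.1210/(0.340×11.1))]
= (1/-0.1210) ln[0.6441 × 1.086] = -8.264 × ln(0.6997) = -8.264 × -0.3571 = 2.952 d.
L(t_c) = L₀ e^(−k_d t_c) = 11.1 × 0.3666 = 4.069 mg/L, and at the critical point k_a D_c = k_d L, so D_c = (0.340/0.219) × 4.069 = 6.317 mg/L.
x_c = v t_c = 1.18 m/s × 2.952 d × 86400 s/d = 300900 m ≈ 301 km.

t_c ≈ 2.95 d; D_c ≈ 6.32 mg/L; x_c ≈ 301 km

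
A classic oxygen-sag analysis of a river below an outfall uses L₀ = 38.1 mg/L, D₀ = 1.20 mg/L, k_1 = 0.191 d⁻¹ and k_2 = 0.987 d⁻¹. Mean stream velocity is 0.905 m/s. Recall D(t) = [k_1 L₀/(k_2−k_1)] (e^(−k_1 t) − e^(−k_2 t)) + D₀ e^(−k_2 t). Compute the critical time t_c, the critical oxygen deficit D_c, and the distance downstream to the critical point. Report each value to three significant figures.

At the critical point dD/dt = 0, so k_1 L₀ e^(−k_1 t) = k_2 D. Substituting D(t) from the Streeter–Phelps equation and solving for t gives
t_c = ln[(k_2/k_1)(1 − D₀(k_2−k_1)/(k_1 L₀))] / (k_2−k_1).
Here k_2−k_1 = 0.7960 d⁻¹ and 1 − D₀(k_2−k_1)/(k_1 L₀) = 1 − 1.20×0.7960/(0.191×38.1) = 0.8687, so
t_c = ln(5.168 × 0.8687) / 0.7960 = 1.502 / 0.7960 = 1.887 d.
D_c = (k_1/k_2) L₀ e^(−k_1 t_c) = (0.191/0.987) × 38.1 × e^(−0.191×1.887) = 0.1935 × 38.1 × 0.6974 = 5.142 mg/L.
x_c = v t_c = 0.905 m/s × 1.887 d × 86400 s/d = 147500 m ≈ 148 km.

t_c ≈ 1.89 d; D_c ≈ 5.14 mg/L; x_c ≈ 148 km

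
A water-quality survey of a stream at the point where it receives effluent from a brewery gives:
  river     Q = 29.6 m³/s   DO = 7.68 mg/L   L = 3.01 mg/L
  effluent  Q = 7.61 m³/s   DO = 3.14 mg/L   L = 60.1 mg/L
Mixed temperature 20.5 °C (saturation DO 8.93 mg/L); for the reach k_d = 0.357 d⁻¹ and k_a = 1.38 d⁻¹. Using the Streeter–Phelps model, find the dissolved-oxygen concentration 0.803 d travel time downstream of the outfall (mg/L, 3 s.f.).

DO ≈ 6.06 mg/L

Mixed DO = (29.6×7.68 + 7.61×3.14)/(29.6+7.61) = 251.2/37.21 = 6.752 mg/L.
Mixed L₀ = (29.6×3.01 + 7.61×60.1)/(37.21) = 546.5/37.21 = 14.69 mg/L.
Initial deficit D₀ = C_s − DO₀ = 8.93 − 6.752 = 2.178 mg/L.
D(0.803) = [0.357×14.69/(1.38−0.357)](e^(−0.357×0.803) − e^(−1.38×0.803)) + 2.178 e^(−1.38×0.803)
= 5.125 × (0.7508 − 0.3302) + 2.178 × 0.3302 = 2.875 mg/L.
DO = 8.93 − 2.875 = 6.055 mg/L.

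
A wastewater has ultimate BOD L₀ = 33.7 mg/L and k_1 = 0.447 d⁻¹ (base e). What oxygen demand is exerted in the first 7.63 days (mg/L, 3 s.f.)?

y_t = L₀(1 − e^(−k_1 t)) = 33.7 × (1 − e^(−0.447×7.63))
= 33.7 × (1 − 0.03302) = 33.7 × 0.9670 = 32.59 mg/L.

y ≈ 32.6 mg/L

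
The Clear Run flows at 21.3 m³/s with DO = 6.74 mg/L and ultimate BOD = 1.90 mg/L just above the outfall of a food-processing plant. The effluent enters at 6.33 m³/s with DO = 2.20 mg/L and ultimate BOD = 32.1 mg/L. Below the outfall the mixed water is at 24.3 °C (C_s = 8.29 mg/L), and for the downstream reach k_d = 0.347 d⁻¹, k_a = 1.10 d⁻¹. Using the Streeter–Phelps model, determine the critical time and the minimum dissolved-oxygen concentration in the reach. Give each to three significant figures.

t_c ≈ 0.185 d; minimum DO ≈ 5.68 mg/L

Mixed DO = (21.3×6.74 + 6.33×2.20)/(21.3+6.33) = 157.5/27.63 = 5.700 mg/L.
Mixed L₀ = (21.3×1.90 + 6.33×32.1)/(27.63) = 243.7/27.63 = 8.819 mg/L.
Initial deficit D₀ = C_s − DO₀ = 8.29 − 5.700 = 2.590 mg/L.
t_c = (1/0.7530) ln[(1.10/0.347)(1 − 2.590×0.7530/(0.347×8.819))] = 1.328 × ln(1.150) = 0.1852 d.
D_c = (0.347/1.10) × 8.819 × e^(−0.347×0.1852) = 0.3155 × 8.819 × 0.9378 = 2.609 mg/L.
Minimum DO = 8.29 − 2.609 = 5.681 mg/L.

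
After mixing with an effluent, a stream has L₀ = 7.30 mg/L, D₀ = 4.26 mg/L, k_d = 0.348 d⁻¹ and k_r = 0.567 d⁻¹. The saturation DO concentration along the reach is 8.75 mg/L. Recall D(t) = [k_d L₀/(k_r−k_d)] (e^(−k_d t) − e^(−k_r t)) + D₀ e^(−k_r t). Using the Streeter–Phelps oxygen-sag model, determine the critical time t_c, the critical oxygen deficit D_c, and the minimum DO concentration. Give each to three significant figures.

t_c ≈ 0.139 d; D_c ≈ 4.27 mg/L; min DO ≈ 4.48 mg/L

With k_r/k_d = 1.629 and 1 − D₀(k_r−k_d)/(k_d L₀) = 0.6328,
t_c = ln(1.629 × 0.6328) / (0.567 − 0.348) = ln(1.031) / 0.2190 = 0.03049/0.2190 = 0.1392 d.
D_c = (k_d/k_r) L₀ e^(−k_d t_c) = (0.348/0.567) × 7.30 × e^(−0.348×0.1392) = 0.6138 × 7.30 × 0.9527 = 4.269 mg/L.
Minimum DO = C_s − D_c = 8.75 − 4.269 = 4.481 mg/L.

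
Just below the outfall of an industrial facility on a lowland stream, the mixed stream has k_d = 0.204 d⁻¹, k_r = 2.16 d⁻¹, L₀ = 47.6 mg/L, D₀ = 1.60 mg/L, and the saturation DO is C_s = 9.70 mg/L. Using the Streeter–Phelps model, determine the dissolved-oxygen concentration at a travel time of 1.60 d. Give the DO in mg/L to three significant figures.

DO ≈ 6.22 mg/L

k_d L₀/(k_r−k_d) = 0.204×47.6/(2.16−0.204) = 9.710/1.956 = 4.964 mg/L.
e^(−k_d t) = e^(−0.204×1.600) = 0.7215; e^(−k_r t) = e^(−2.16×1.600) = 0.03156.
D = 4.964 × (0.7215 − 0.03156) + 1.60 × 0.03156 = 3.425 + 0.05049 = 3.476 mg/L.
DO = C_s − D = 9.70 − 3.476 = 6.224 mg/L.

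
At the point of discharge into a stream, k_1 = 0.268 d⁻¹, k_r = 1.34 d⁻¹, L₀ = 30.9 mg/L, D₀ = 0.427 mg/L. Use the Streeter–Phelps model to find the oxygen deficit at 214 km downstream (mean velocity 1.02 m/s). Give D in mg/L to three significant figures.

D ≈ 3.75 mg/L

Travel time t = x/v = 214 km / (1.02 m/s) = 214000 m / 1.02 m/s = 209800 s = 2.428 d.
k_1 L₀/(k_r−k_1) = 0.268×30.9/(1.34−0.268) = 8.281/1.072 = 7.725 mg/L.
e^(−k_1 t) = e^(−0.268×2.428) = 0.5216; e^(−k_r t) = e^(−1.34×2.428) = 0.03862.
D = 7.725 × (0.5216 − 0.03862) + 0.427 × 0.03862 = 3.731 + 0.01649 = 3.748 mg/L.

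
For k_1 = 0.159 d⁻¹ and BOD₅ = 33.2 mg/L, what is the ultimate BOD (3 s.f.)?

L₀ ≈ 60.5 mg/L

BOD₅ = L₀(1 − e^(−5k_1)) ⇒ L₀ = BOD₅ / (1 − e^(−5×0.159))
= 33.2 / (1 − 0.4516) = 33.2 / 0.5484 = 60.54 mg/L.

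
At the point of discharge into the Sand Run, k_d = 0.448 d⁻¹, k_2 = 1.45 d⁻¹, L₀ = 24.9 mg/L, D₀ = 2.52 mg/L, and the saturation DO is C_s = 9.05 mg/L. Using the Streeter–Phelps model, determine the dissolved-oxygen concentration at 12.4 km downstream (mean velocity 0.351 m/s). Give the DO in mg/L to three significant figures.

Travel time t = x/v = 12.4 km / (0.351 m/s) = 12400 m / 0.351 m/s = 35330 s = 0.4089 d.
k_d L₀/(k_2−k_d) = 0.448×24.9/(1.45−0.448) = 11.16/1.002 = 11.13 mg/L.
e^(−k_d t) = e^(−0.448×0.4089) = 0.8326; e^(−k_2 t) = e^(−1.45×0.4089) = 0.5527.
D = 11.13 × (0.8326 − 0.5527) + 2.52 × 0.5527 = 3.116 + 1.393 = 4.509 mg/L.
DO = C_s − D = 9.05 − 4.509 = 4.541 mg/L.

DO ≈ 4.54 mg/L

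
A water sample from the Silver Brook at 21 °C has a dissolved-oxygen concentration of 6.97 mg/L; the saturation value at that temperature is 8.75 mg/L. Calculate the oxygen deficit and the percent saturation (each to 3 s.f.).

D = C_s − C = 8.75 − 6.97 = 1.78 mg/L.
% saturation = 6.97/8.75 × 100 = 79.7 %.

D ≈ 1.78 mg/L; 79.7 % saturation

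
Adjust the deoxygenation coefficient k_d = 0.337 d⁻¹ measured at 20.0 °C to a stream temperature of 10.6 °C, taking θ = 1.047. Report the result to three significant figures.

k_d ≈ 0.219 d⁻¹

k_d(T₂) = k_d(T₁) · θ^(T₂−T₁) = 0.337 × 1.047^(10.6−20.0)
= 0.337 × 1.047^-9.40 = 0.337 × 0.6494 = 0.2188 d⁻¹.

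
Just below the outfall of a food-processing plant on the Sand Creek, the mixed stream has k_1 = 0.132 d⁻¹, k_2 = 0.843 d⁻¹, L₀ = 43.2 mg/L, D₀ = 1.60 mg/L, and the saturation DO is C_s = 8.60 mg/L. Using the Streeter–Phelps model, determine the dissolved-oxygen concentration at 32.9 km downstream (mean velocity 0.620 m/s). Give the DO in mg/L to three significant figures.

Travel time t = x/v = 32.9 km / (0.620 m/s) = 32900 m / 0.620 m/s = 53060 s = 0.6142 d.
k_1 L₀/(k_2−k_1) = 0.132×43.2/(0.843−0.132) = 5.702/0.7110 = 8.020 mg/L.
e^(−k_1 t) = e^(−0.132×0.6142) = 0.9221; e^(−k_2 t) = e^(−0.843×0.6142) = 0.5959.
D = 8.020 × (0.9221 − 0.5959) + 1.60 × 0.5959 = 2.617 + 0.9534 = 3.570 mg/L.
DO = C_s − D = 8.60 − 3.570 = 5.030 mg/L.

DO ≈ 5.03 mg/L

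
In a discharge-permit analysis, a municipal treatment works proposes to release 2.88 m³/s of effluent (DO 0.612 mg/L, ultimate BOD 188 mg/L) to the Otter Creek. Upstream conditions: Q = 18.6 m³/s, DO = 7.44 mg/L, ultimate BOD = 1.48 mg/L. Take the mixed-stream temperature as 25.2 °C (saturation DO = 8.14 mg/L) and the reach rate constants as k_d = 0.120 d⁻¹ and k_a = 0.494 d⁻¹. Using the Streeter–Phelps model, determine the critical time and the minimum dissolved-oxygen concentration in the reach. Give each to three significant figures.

t_c ≈ 3.22 d; minimum DO ≈ 3.77 mg/L

Mixed DO = (18.6×7.44 + 2.88×0.612)/(18.6+2.88) = 140.1/21.48 = 6.525 mg/L.
Mixed L₀ = (18.6×1.48 + 2.88×188)/(21.48) = 569.0/21.48 = 26.49 mg/L.
Initial deficit D₀ = C_s − DO₀ = 8.14 − 6.525 = 1.615 mg/L.
t_c = (1/0.3740) ln[(0.494/0.120)(1 − 1.615×0.3740/(0.120×26.49))] = 2.674 × ln(3.334) = 3.220 d.
D_c = (0.120/0.494) × 26.49 × e^(−0.120×3.220) = 0.2429 × 26.49 × 0.6795 = 4.372 mg/L.
Minimum DO = 8.14 − 4.372 = 3.768 mg/L.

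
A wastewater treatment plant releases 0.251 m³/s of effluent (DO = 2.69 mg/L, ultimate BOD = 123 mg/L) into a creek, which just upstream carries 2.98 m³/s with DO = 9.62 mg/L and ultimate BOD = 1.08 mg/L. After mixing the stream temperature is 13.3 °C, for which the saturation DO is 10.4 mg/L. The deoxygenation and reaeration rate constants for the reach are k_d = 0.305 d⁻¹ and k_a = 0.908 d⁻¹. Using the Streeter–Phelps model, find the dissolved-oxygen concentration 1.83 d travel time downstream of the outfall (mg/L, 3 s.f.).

DO ≈ 8.11 mg/L

Mixed DO = (2.98×9.62 + 0.251×2.69)/(2.98+0.251) = 29.34/3.231 = 9.082 mg/L.
Mixed L₀ = (2.98×1.08 + 0.251×123)/(3.231) = 34.09/3.231 = 10.55 mg/L.
Initial deficit D₀ = C_s − DO₀ = 10.4 − 9.082 = 1.318 mg/L.
D(1.83) = [0.305×10.55/(0.908−0.305)](e^(−0.305×1.83) − e^(−0.908×1.83)) + 1.318 e^(−0.908×1.83)
= 5.337 × (0.5723 − 0.1898) + 1.318 × 0.1898 = 2.291 mg/L.
DO = 10.4 − 2.291 = 8.109 mg/L.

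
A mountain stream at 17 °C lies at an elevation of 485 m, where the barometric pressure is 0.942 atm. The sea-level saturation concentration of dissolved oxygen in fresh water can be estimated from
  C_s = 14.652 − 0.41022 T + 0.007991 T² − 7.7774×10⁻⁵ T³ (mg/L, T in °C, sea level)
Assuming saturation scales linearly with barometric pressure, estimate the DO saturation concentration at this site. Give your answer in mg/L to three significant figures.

At sea level: C_s = 14.652 − 0.41022×17 + 0.007991×17² − 7.7774×10⁻⁵×17³ = 9.606 mg/L.
Pressure correction: C_s' = 9.606 × 0.942 = 9.048 mg/L.

C_s ≈ 9.05 mg/L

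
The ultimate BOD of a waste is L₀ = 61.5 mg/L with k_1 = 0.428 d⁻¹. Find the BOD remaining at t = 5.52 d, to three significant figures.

L ≈ 5.79 mg/L

L_t = L₀ e^(−k_1 t) = 61.5 × e^(−0.428×5.52) = 61.5 × 0.09418 = 5.792 mg/L.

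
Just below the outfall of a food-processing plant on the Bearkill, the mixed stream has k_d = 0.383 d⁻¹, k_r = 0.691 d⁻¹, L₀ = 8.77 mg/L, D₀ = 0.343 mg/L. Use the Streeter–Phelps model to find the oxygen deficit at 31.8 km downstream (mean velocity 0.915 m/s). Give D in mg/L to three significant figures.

Travel time t = x/v = 31.8 km / (0.915 m/s) = 31800 m / 0.915 m/s = 34750 s = 0.4022 d.
k_d L₀/(k_r−k_d) = 0.383×8.77/(0.691−0.383) = 3.359/0.3080 = 10.91 mg/L.
e^(−k_d t) = e^(−0.383×0.4022) = 0.8572; e^(−k_r t) = e^(−0.691×0.4022) = 0.7573.
D = 10.91 × (0.8572 − 0.7573) + 0.343 × 0.7573 = 1.089 + 0.2598 = 1.349 mg/L.

D ≈ 1.35 mg/L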